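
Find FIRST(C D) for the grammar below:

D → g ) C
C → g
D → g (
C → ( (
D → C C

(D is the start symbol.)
{ '(', 'g' }

FIRST sets of the non-terminals involved (from the grammar, by fixed-point iteration):
  FIRST(C) = { '(', 'g' }

To compute FIRST(C D), process the symbols left to right:
Symbol C is a non-terminal. Add FIRST(C) \ {ε} = { '(', 'g' }
C is not nullable (ε ∉ FIRST(C)), so stop here.
FIRST(C D) = { '(', 'g' }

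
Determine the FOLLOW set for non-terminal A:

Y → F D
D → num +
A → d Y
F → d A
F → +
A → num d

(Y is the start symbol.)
{ 'num' }

To compute FOLLOW(A), find every occurrence of A on a right-hand side N → α A β: add FIRST(β) \ {ε}, and if β is empty or nullable also add FOLLOW(N). Iterate to a fixed point.

In F → d A: A is at the end, add FOLLOW(F)

The FOLLOW sets referred to above (computed the same way, to a fixed point):
  FOLLOW(F) = { 'num' }

Taking the union: FOLLOW(A) = { 'num' }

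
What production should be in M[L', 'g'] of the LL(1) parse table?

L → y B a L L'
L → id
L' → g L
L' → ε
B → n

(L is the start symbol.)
L' → g L, L' → ε

To find M[L', 'g'], we find productions for L' where 'g' is in the predict set (PREDICT(N → α) = (FIRST(α) \ {ε}) ∪ (FOLLOW(N) if α ⇒* ε)).

Relevant sets:
  FOLLOW(L') = { $, 'g' }

L' → g L: PREDICT = { 'g' }
  'g' is in predict set, so this production goes in M[L', 'g']
L' → ε: PREDICT = { $, 'g' }
  'g' is in predict set, so this production goes in M[L', 'g']

M[L', 'g'] = L' → g L, L' → ε  (a multiply-defined cell — the grammar is not LL(1))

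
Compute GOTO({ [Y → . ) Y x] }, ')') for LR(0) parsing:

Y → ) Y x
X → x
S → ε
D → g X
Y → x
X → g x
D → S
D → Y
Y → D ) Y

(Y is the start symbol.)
GOTO(I, ')') = CLOSURE({ [A → αX.β] : [A → α.Xβ] ∈ I, X = ')' })

Items with dot before ')', with the dot advanced:
  [Y → . ) Y x] → [Y → ) . Y x]
Closure of the advanced items:
  [Y → ) . Y x] has the dot before Y: add [Y → . ) Y x], [Y → . x], [Y → . D ) Y]
  [Y → . D ) Y] has the dot before D: add [D → . g X], [D → . S], [D → . Y]
  [D → . S] has the dot before S: add [S → .]

GOTO = { [D → . S], [D → . Y], [D → . g X], [S → .], [Y → ) . Y x], [Y → . ) Y x], [Y → . D ) Y], [Y → . x] }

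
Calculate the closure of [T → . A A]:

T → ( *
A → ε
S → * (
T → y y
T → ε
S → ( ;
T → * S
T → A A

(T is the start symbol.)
To compute CLOSURE, for each item [A → α.Bβ] where B is a non-terminal, add [B → .γ] for all productions B → γ; repeat for the newly added items until nothing changes.

Start with: [T → . A A]
  [T → . A A] has the dot before A: add [A → .]
No further items can be added.

CLOSURE = { [A → .], [T → . A A] }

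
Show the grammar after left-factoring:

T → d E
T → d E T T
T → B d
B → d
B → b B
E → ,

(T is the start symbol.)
Left-factoring transforms A → αβ₁ | αβ₂ into A → αA' and A' → β₁ | β₂
(α is the longest common prefix among the alternatives). Repeat until
no nonterminal has two alternatives with a common prefix.

Round 1: T has alternatives sharing prefix 'd E'. Introduce T': T → d E T'
  Add: T' → ε
  Add: T' → T T

No remaining common prefixes — done.

Resulting grammar:
T → d E T'
T' → ε
T' → T T
T → B d
B → d
B → b B
E → ,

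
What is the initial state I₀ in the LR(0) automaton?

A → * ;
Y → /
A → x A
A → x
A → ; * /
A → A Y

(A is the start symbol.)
First, augment the grammar with A' → A
I₀ = CLOSURE({ [A' → . A] }):
  [A' → . A] has the dot before A: add [A → . * ;], [A → . x A], [A → . x], [A → . ; * /], [A → . A Y]
No further items can be added.

I₀ = { [A → . * ;], [A → . ; * /], [A → . A Y], [A → . x A], [A → . x], [A' → . A] }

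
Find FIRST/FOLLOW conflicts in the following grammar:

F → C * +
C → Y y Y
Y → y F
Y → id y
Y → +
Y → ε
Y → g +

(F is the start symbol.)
Yes. Y → y F with FOLLOW(Y) on { 'y' }

A FIRST/FOLLOW conflict occurs when a non-terminal N has a nullable alternative N → β (β ⇒* ε) and another alternative N → α with FIRST(α) ∩ FOLLOW(N) ≠ ∅: on such a lookahead the parser cannot decide between expanding α and letting N vanish via β.

Nullable non-terminals: Y.

Y: nullable alternative(s) Y → ε; FOLLOW(Y) = { '*', 'y' }
  Y → y F: FIRST \ {ε} = { 'y' } — overlaps FOLLOW(Y) on { 'y' }: CONFLICT
  Y → id y: FIRST \ {ε} = { 'id' } — disjoint from FOLLOW(Y)
  Y → +: FIRST \ {ε} = { '+' } — disjoint from FOLLOW(Y)
  Y → ε: FIRST \ {ε} = { } — this is the only nullable alternative, skip
  Y → g +: FIRST \ {ε} = { 'g' } — disjoint from FOLLOW(Y)

C, F have no nullable alternative, so no FIRST/FOLLOW check is needed there.

So the grammar has 1 FIRST/FOLLOW conflict (marked CONFLICT above).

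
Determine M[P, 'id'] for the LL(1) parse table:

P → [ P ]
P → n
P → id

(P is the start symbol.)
P → id

To find M[P, 'id'], we find productions for P where 'id' is in the predict set (PREDICT(N → α) = (FIRST(α) \ {ε}) ∪ (FOLLOW(N) if α ⇒* ε)).

P → [ P ]: PREDICT = { '[' }
P → n: PREDICT = { 'n' }
P → id: PREDICT = { 'id' }
  'id' is in predict set, so this production goes in M[P, 'id']

M[P, 'id'] = P → id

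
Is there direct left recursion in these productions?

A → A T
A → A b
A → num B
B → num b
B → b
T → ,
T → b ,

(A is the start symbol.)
Direct left recursion occurs when N → N α for some non-terminal N (the right-hand side begins with the left-hand side itself).

A → A T: LEFT RECURSIVE (starts with A)
A → A b: LEFT RECURSIVE (starts with A)
A → num B: starts with num
B → num b: starts with num
B → b: starts with b
T → ,: starts with ','
T → b ,: starts with b

The grammar has direct left recursion on: A.

Answer: Yes, A is left-recursive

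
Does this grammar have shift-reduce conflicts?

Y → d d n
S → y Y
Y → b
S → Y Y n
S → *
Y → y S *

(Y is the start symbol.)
A shift-reduce conflict occurs when an LR(0) state has both:
  - a complete (reduce) item [A → α .] (dot at the end), and
  - a shift item [B → β . c γ] (dot before a terminal).

Augment with Y' → Y and build the canonical LR(0) collection (I0 = CLOSURE({[Y' → . Y]}), then GOTO on every symbol after a dot until no new states appear). It has 15 states:
  I0: { [Y → . b], [Y → . d d n], [Y → . y S *], [Y' → . Y] }  — shift
  I1: { [Y' → Y .] }  — accept
  I2: { [Y → b .] }  — reduce
  I3: { [Y → d . d n] }  — shift
  I4: { [S → . *], [S → . Y Y n], [S → . y Y], [Y → . b], [Y → . d d n], [Y → . y S *], [Y → y . S *] }  — shift
  I5: { [S → * .] }  — reduce
  I6: { [Y → y S . *] }  — shift
  I7: { [S → Y . Y n], [Y → . b], [Y → . d d n], [Y → . y S *] }  — shift
  I8: { [S → . *], [S → . Y Y n], [S → . y Y], [S → y . Y], [Y → . b], [Y → . d d n], [Y → . y S *], [Y → y . S *] }  — shift
  I9: { [S → Y . Y n], [S → y Y .], [Y → . b], [Y → . d d n], [Y → . y S *] }  — shift, reduce
  I10: { [S → Y Y . n] }  — shift
  I11: { [S → Y Y n .] }  — reduce
  I12: { [Y → y S * .] }  — reduce
  I13: { [Y → d d . n] }  — shift
  I14: { [Y → d d n .] }  — reduce

I9 contains reduce item [S → y Y .] and shift items [Y → . b], [Y → . d d n], [Y → . y S *] — shift-reduce conflict.

Answer: Yes — I9: [S → y Y .] vs [Y → . b]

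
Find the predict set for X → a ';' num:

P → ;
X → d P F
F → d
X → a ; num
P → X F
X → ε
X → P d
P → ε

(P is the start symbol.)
{ 'a' }

PREDICT(X → a ';' num) = (FIRST(RHS) \ {ε}) ∪ (FOLLOW(X) if ε ∈ FIRST(RHS), i.e. RHS ⇒* ε)
FIRST(a ';' num) = { 'a' }
ε ∉ FIRST(a ';' num), so FOLLOW(X) is not added.
PREDICT(X → a ';' num) = { 'a' }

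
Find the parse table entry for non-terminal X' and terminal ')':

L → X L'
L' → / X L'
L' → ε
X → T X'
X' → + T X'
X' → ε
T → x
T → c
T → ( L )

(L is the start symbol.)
X' → ε

To find M[X', ')'], we find productions for X' where ')' is in the predict set (PREDICT(N → α) = (FIRST(α) \ {ε}) ∪ (FOLLOW(N) if α ⇒* ε)).

Relevant sets:
  FOLLOW(X') = { $, ')', '/' }

X' → + T X': PREDICT = { '+' }
X' → ε: PREDICT = { $, ')', '/' }
  ')' is in predict set, so this production goes in M[X', ')']

M[X', ')'] = X' → ε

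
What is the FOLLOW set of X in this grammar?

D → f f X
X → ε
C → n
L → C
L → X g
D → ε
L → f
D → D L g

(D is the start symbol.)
To compute FOLLOW(X), find every occurrence of X on a right-hand side N → α X β: add FIRST(β) \ {ε}, and if β is empty or nullable also add FOLLOW(N). Iterate to a fixed point.

In D → f f X: X is at the end, add FOLLOW(D)
In L → X g: X is followed by g, add FIRST(g) \ {ε} = { 'g' }

The FOLLOW sets referred to above (computed the same way, to a fixed point):
  FOLLOW(D) = { $, 'f', 'g', 'n' }

Taking the union: FOLLOW(X) = { $, 'f', 'g', 'n' }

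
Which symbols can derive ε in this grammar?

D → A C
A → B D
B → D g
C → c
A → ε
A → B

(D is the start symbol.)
{ 'A' }

A non-terminal is nullable if it can derive ε (the empty string): either it has an ε-production, or it has a production whose right-hand side consists entirely of nullable non-terminals.

ε-productions: A → ε
So A is immediately nullable.
No further non-terminal can be added: every production for the remaining non-terminals contains a terminal or a non-nullable non-terminal.
Nullable = { 'A' }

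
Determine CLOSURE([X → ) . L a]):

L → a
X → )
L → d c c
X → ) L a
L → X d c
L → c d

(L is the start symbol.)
Start with: [X → ) . L a]
  [X → ) . L a] has the dot before L: add [L → . a], [L → . d c c], [L → . X d c], [L → . c d]
  [L → . X d c] has the dot before X: add [X → . )], [X → . ) L a]
No further items can be added.

CLOSURE = { [L → . X d c], [L → . a], [L → . c d], [L → . d c c], [X → ) . L a], [X → . ) L a], [X → . )] }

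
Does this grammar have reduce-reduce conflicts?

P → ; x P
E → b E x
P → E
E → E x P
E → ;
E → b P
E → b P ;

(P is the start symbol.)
A reduce-reduce conflict occurs when an LR(0) state has two complete items [A → α .] and [B → β .] — both call for a reduction, and with no lookahead the parser cannot choose between them.

Augment with P' → P and build the canonical LR(0) collection (I0 = CLOSURE({[P' → . P]}), then GOTO on every symbol after a dot until no new states appear). It has 13 states:
  I0: { [E → . ;], [E → . E x P], [E → . b E x], [E → . b P ;], [E → . b P], [P → . ; x P], [P → . E], [P' → . P] }  — shift
  I1: { [E → ; .], [P → ; . x P] }  — shift, reduce
  I2: { [E → E . x P], [P → E .] }  — shift, reduce
  I3: { [P' → P .] }  — accept
  I4: { [E → . ;], [E → . E x P], [E → . b E x], [E → . b P ;], [E → . b P], [E → b . E x], [E → b . P ;], [E → b . P], [P → . ; x P], [P → . E] }  — shift
  I5: { [E → E . x P], [E → b E . x], [P → E .] }  — shift, reduce
  I6: { [E → b P . ;], [E → b P .] }  — shift, reduce
  I7: { [E → b P ; .] }  — reduce
  I8: { [E → . ;], [E → . E x P], [E → . b E x], [E → . b P ;], [E → . b P], [E → E x . P], [E → b E x .], [P → . ; x P], [P → . E] }  — shift, reduce
  I9: { [E → E x P .] }  — reduce
  I10: { [E → . ;], [E → . E x P], [E → . b E x], [E → . b P ;], [E → . b P], [E → E x . P], [P → . ; x P], [P → . E] }  — shift
  I11: { [E → . ;], [E → . E x P], [E → . b E x], [E → . b P ;], [E → . b P], [P → . ; x P], [P → . E], [P → ; x . P] }  — shift
  I12: { [P → ; x P .] }  — reduce

No state contains more than one complete item.

Answer: No reduce-reduce conflicts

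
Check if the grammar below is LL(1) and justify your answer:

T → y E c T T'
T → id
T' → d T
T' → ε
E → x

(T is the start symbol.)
No. Predict set conflict for T': { 'd' }

A grammar is LL(1) if for each non-terminal N with multiple productions, the predict sets of those productions are pairwise disjoint, where PREDICT(N → α) = (FIRST(α) \ {ε}) ∪ (FOLLOW(N) if α ⇒* ε).

Relevant sets:
  FOLLOW(T') = { $, 'd' }

For T:
  PREDICT(T → y E c T T') = { 'y' }
  PREDICT(T → id) = { 'id' }
For T':
  PREDICT(T' → d T) = { 'd' }
  PREDICT(T' → ε) = { $, 'd' }
E has a single production, so nothing to check there.

Conflict found: Predict set conflict for T': { 'd' }
The grammar is NOT LL(1).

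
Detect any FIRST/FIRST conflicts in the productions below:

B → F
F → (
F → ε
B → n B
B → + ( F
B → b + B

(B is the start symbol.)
No FIRST/FIRST conflicts.

A FIRST/FIRST conflict occurs when two productions N → α and N → β for the same non-terminal have FIRST(α) ∩ FIRST(β) ≠ ∅ (with ε ∈ FIRST of a nullable right-hand side, so two nullable alternatives also conflict).

FIRST sets of the non-terminals at (or reachable through a nullable prefix from) the front of some alternative:
  FIRST(F) = { '(', ε }

Productions for B:
  B → F: FIRST = { '(', ε }
  B → n B: FIRST = { 'n' }
  B → + ( F: FIRST = { '+' }
  B → b + B: FIRST = { 'b' }
Productions for F:
  F → (: FIRST = { '(' }
  F → ε: FIRST = { ε }

All alternatives of each non-terminal have pairwise disjoint FIRST sets.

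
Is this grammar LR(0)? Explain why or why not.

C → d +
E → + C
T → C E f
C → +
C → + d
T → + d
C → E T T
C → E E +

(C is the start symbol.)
Augment with C' → C and build the canonical LR(0) collection (I0 = CLOSURE({[C' → . C]}), then GOTO on every symbol after a dot until no new states appear). It has 18 states:
  I0: { [C → . + d], [C → . +], [C → . E E +], [C → . E T T], [C → . d +], [C' → . C], [E → . + C] }  — shift
  I1: { [C → + . d], [C → + .], [C → . + d], [C → . +], [C → . E E +], [C → . E T T], [C → . d +], [E → + . C], [E → . + C] }  — shift, reduce
  I2: { [C' → C .] }  — accept
  I3: { [C → . + d], [C → . +], [C → . E E +], [C → . E T T], [C → . d +], [C → E . E +], [C → E . T T], [E → . + C], [T → . + d], [T → . C E f] }  — shift
  I4: { [C → d . +] }  — shift
  I5: { [C → d + .] }  — reduce
  I6: { [C → + . d], [C → + .], [C → . + d], [C → . +], [C → . E E +], [C → . E T T], [C → . d +], [E → + . C], [E → . + C], [T → + . d] }  — shift, reduce
  I7: { [E → . + C], [T → C . E f] }  — shift
  I8: { [C → . + d], [C → . +], [C → . E E +], [C → . E T T], [C → . d +], [C → E . E +], [C → E . T T], [C → E E . +], [E → . + C], [T → . + d], [T → . C E f] }  — shift
  I9: { [C → . + d], [C → . +], [C → . E E +], [C → . E T T], [C → . d +], [C → E T . T], [E → . + C], [T → . + d], [T → . C E f] }  — shift
  I10: { [C → E T T .] }  — reduce
  I11: { [C → + . d], [C → + .], [C → . + d], [C → . +], [C → . E E +], [C → . E T T], [C → . d +], [C → E E + .], [E → + . C], [E → . + C], [T → + . d] }  — shift, 2 reduces
  I12: { [E → + C .] }  — reduce
  I13: { [C → + d .], [C → d . +], [T → + d .] }  — shift, 2 reduces
  I14: { [C → . + d], [C → . +], [C → . E E +], [C → . E T T], [C → . d +], [E → + . C], [E → . + C] }  — shift
  I15: { [T → C E . f] }  — shift
  I16: { [T → C E f .] }  — reduce
  I17: { [C → + d .], [C → d . +] }  — shift, reduce

Conflict in state I1:
  Shift-reduce conflict between [C → + .] and [C → . +]
So the grammar is NOT LR(0).

Answer: No. Shift-reduce conflict between [C → + .] and [C → . +]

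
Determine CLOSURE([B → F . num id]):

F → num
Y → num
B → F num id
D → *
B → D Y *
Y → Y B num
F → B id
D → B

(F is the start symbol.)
Start with: [B → F . num id]
The dot precedes the terminal num, so nothing is added.

CLOSURE = { [B → F . num id] }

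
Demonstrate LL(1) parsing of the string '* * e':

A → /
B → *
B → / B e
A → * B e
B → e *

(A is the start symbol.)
LL(1) parsing maintains a stack (initially the start symbol over $) and the input. At each step: if the stack top is a terminal, match it against the current input token; if it is a non-terminal N, replace it with the RHS of M[N, lookahead] (the unique production whose predict set contains the lookahead).

Stack is shown with the top on the left.

Stack    Input    Action
------------------------
A $      * * e $  output A → * B e
* B e $  * * e $  match '*'
B e $    * e $    output B → *
* e $    * e $    match '*'
e $      e $      match 'e'
$        $        accept

The string is accepted.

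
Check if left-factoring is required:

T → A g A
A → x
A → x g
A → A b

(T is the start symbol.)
Yes, A has productions with common prefix 'x'

Left-factoring is needed when two productions for the same non-terminal
share a common prefix on the right-hand side.

Productions for A:
  A → x
  A → x g
  A → A b

Found common prefix 'x' in productions for A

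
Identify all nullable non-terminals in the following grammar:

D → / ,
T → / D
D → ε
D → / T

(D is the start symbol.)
A non-terminal is nullable if it can derive ε (the empty string): either it has an ε-production, or it has a production whose right-hand side consists entirely of nullable non-terminals.

ε-productions: D → ε
So D is immediately nullable.
No further non-terminal can be added: every production for the remaining non-terminals contains a terminal or a non-nullable non-terminal.
Nullable = { 'D' }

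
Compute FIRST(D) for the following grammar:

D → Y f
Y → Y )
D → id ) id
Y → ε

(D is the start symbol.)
{ ')', 'f', 'id' }

FIRST sets of the other non-terminals involved (by the same procedure, iterated to a fixed point):
  FIRST(Y) = { ')', ε }

From D → Y f:
  - Y is a non-terminal: add FIRST(Y) \ {ε} = { ')' }
    Y is nullable, so continue to the next symbol
  - f is a terminal: add 'f' and stop
From D → id ) id:
  - id is a terminal: add 'id' and stop

Collecting: FIRST(D) = { ')', 'f', 'id' }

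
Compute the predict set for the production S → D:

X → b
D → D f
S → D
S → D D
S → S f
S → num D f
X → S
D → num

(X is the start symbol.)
{ 'num' }

PREDICT(S → D) = (FIRST(RHS) \ {ε}) ∪ (FOLLOW(S) if ε ∈ FIRST(RHS), i.e. RHS ⇒* ε)
FIRST(D) = { 'num' }
FIRST(D) = { 'num' }
ε ∉ FIRST(D), so FOLLOW(S) is not added.
PREDICT(S → D) = { 'num' }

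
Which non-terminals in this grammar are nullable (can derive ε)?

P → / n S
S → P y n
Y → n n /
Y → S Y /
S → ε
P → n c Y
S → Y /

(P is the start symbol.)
{ 'S' }

A non-terminal is nullable if it can derive ε (the empty string): either it has an ε-production, or it has a production whose right-hand side consists entirely of nullable non-terminals.

ε-productions: S → ε
So S is immediately nullable.
No further non-terminal can be added: every production for the remaining non-terminals contains a terminal or a non-nullable non-terminal.
Nullable = { 'S' }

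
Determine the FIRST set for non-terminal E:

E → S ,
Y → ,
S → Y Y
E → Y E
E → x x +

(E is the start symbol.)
{ ',', 'x' }

FIRST sets of the other non-terminals involved (by the same procedure, iterated to a fixed point):
  FIRST(S) = { ',' }
  FIRST(Y) = { ',' }

From E → S ,:
  - S is a non-terminal: add FIRST(S) \ {ε} = { ',' }
    S is not nullable, so stop
From E → Y E:
  - Y is a non-terminal: add FIRST(Y) \ {ε} = { ',' }
    Y is not nullable, so stop
From E → x x +:
  - x is a terminal: add 'x' and stop

Collecting: FIRST(E) = { ',', 'x' }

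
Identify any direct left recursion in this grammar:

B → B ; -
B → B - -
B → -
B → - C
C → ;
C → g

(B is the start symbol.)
Yes, B is left-recursive

Direct left recursion occurs when N → N α for some non-terminal N (the right-hand side begins with the left-hand side itself).

B → B ; -: LEFT RECURSIVE (starts with B)
B → B - -: LEFT RECURSIVE (starts with B)
B → -: starts with '-'
B → - C: starts with '-'
C → ;: starts with ';'
C → g: starts with g

The grammar has direct left recursion on: B.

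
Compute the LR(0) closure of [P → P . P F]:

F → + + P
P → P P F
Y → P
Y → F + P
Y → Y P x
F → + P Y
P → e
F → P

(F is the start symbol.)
Start with: [P → P . P F]
  [P → P . P F] has the dot before P: add [P → . P P F], [P → . e]
No further items can be added.

CLOSURE = { [P → . P P F], [P → . e], [P → P . P F] }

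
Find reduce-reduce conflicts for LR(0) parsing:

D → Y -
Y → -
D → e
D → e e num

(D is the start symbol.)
Augment with D' → D and build the canonical LR(0) collection (I0 = CLOSURE({[D' → . D]}), then GOTO on every symbol after a dot until no new states appear). It has 8 states:
  I0: { [D → . Y -], [D → . e e num], [D → . e], [D' → . D], [Y → . -] }  — shift
  I1: { [Y → - .] }  — reduce
  I2: { [D' → D .] }  — accept
  I3: { [D → Y . -] }  — shift
  I4: { [D → e . e num], [D → e .] }  — shift, reduce
  I5: { [D → e e . num] }  — shift
  I6: { [D → e e num .] }  — reduce
  I7: { [D → Y - .] }  — reduce

No state contains more than one complete item.

Answer: No reduce-reduce conflicts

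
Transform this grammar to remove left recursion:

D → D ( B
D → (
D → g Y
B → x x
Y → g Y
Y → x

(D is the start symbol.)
D → ( D'
D → g Y D'
D' → ( B D'
D' → ε
B → x x
Y → g Y
Y → x

D is directly left-recursive. The standard transformation for
  A → A α₁ | ... | A α_m | β₁ | ... | β_n
is
  A  → β₁ A' | ... | β_n A'
  A' → α₁ A' | ... | α_m A' | ε

D → ( becomes D → ( D'
D → g Y becomes D → g Y D'
D → D ( B becomes D' → ( B D'
Add D' → ε

Productions for other non-terminals are unchanged:
  B → x x
  Y → g Y
  Y → x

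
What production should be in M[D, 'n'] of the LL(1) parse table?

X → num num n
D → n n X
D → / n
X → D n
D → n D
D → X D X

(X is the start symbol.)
To find M[D, 'n'], we find productions for D where 'n' is in the predict set (PREDICT(N → α) = (FIRST(α) \ {ε}) ∪ (FOLLOW(N) if α ⇒* ε)).

Relevant sets:
  FIRST(X) = { '/', 'n', 'num' }

D → n n X: PREDICT = { 'n' }
  'n' is in predict set, so this production goes in M[D, 'n']
D → / n: PREDICT = { '/' }
D → n D: PREDICT = { 'n' }
  'n' is in predict set, so this production goes in M[D, 'n']
D → X D X: PREDICT = { '/', 'n', 'num' }
  'n' is in predict set, so this production goes in M[D, 'n']

M[D, 'n'] = D → n n X, D → n D, D → X D X  (a multiply-defined cell — the grammar is not LL(1))

Answer: D → n n X, D → n D, D → X D X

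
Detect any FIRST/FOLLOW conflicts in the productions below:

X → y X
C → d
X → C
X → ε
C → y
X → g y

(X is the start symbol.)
No FIRST/FOLLOW conflicts.

Nullable non-terminals: X.
FIRST sets used below: FIRST(C) = { 'd', 'y' }

X: nullable alternative(s) X → ε; FOLLOW(X) = { $ }
  X → y X: FIRST \ {ε} = { 'y' } — disjoint from FOLLOW(X)
  X → C: FIRST \ {ε} = { 'd', 'y' } — disjoint from FOLLOW(X)
  X → ε: FIRST \ {ε} = { } — this is the only nullable alternative, skip
  X → g y: FIRST \ {ε} = { 'g' } — disjoint from FOLLOW(X)

C has no nullable alternative, so no FIRST/FOLLOW check is needed there.

No FIRST/FOLLOW conflicts found.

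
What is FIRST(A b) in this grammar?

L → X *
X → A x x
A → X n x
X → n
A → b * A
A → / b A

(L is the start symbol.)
FIRST sets of the non-terminals involved (from the grammar, by fixed-point iteration):
  FIRST(A) = { '/', 'b', 'n' }

To compute FIRST(A b), process the symbols left to right:
Symbol A is a non-terminal. Add FIRST(A) \ {ε} = { '/', 'b', 'n' }
A is not nullable (ε ∉ FIRST(A)), so stop here.
FIRST(A b) = { '/', 'b', 'n' }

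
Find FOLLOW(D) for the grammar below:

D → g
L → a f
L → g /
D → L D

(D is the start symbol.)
{ $ }

To compute FOLLOW(D), find every occurrence of D on a right-hand side N → α D β: add FIRST(β) \ {ε}, and if β is empty or nullable also add FOLLOW(N). Iterate to a fixed point.

D is the start symbol, so $ ∈ FOLLOW(D).
In D → L D: D is at the end; this adds FOLLOW(D) to itself — nothing new

Taking the union: FOLLOW(D) = { $ }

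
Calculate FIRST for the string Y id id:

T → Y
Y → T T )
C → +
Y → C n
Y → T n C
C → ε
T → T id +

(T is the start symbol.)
{ '+', 'n' }

FIRST sets of the non-terminals involved (from the grammar, by fixed-point iteration):
  FIRST(Y) = { '+', 'n' }

To compute FIRST(Y id id), process the symbols left to right:
Symbol Y is a non-terminal. Add FIRST(Y) \ {ε} = { '+', 'n' }
Y is not nullable (ε ∉ FIRST(Y)), so stop here.
FIRST(Y id id) = { '+', 'n' }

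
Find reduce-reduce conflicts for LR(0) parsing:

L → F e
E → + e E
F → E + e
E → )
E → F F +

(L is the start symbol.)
A reduce-reduce conflict occurs when an LR(0) state has two complete items [A → α .] and [B → β .] — both call for a reduction, and with no lookahead the parser cannot choose between them.

Augment with L' → L and build the canonical LR(0) collection (I0 = CLOSURE({[L' → . L]}), then GOTO on every symbol after a dot until no new states appear). It has 14 states:
  I0: { [E → . )], [E → . + e E], [E → . F F +], [F → . E + e], [L → . F e], [L' → . L] }  — shift
  I1: { [E → ) .] }  — reduce
  I2: { [E → + . e E] }  — shift
  I3: { [F → E . + e] }  — shift
  I4: { [E → . )], [E → . + e E], [E → . F F +], [E → F . F +], [F → . E + e], [L → F . e] }  — shift
  I5: { [L' → L .] }  — accept
  I6: { [E → . )], [E → . + e E], [E → . F F +], [E → F . F +], [E → F F . +], [F → . E + e] }  — shift
  I7: { [L → F e .] }  — reduce
  I8: { [E → + . e E], [E → F F + .] }  — shift, reduce
  I9: { [E → + e . E], [E → . )], [E → . + e E], [E → . F F +], [F → . E + e] }  — shift
  I10: { [E → + e E .], [F → E . + e] }  — shift, reduce
  I11: { [E → . )], [E → . + e E], [E → . F F +], [E → F . F +], [F → . E + e] }  — shift
  I12: { [F → E + . e] }  — shift
  I13: { [F → E + e .] }  — reduce

No state contains more than one complete item.

Answer: No reduce-reduce conflicts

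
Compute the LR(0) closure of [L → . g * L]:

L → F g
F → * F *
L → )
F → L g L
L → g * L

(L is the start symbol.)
{ [L → . g * L] }

Start with: [L → . g * L]
The dot precedes the terminal g, so nothing is added.

CLOSURE = { [L → . g * L] }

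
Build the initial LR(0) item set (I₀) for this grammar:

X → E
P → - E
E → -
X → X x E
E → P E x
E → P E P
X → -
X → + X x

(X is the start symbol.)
First, augment the grammar with X' → X
I₀ = CLOSURE({ [X' → . X] }):
  [X' → . X] has the dot before X: add [X → . E], [X → . X x E], [X → . -], [X → . + X x]
  [X → . E] has the dot before E: add [E → . -], [E → . P E x], [E → . P E P]
  [E → . P E x] has the dot before P: add [P → . - E]
No further items can be added.

I₀ = { [E → . -], [E → . P E P], [E → . P E x], [P → . - E], [X → . + X x], [X → . -], [X → . E], [X → . X x E], [X' → . X] }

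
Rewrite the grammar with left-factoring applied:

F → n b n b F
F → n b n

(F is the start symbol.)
F → n b n F'
F' → b F
F' → ε

Left-factoring transforms A → αβ₁ | αβ₂ into A → αA' and A' → β₁ | β₂
(α is the longest common prefix among the alternatives). Repeat until
no nonterminal has two alternatives with a common prefix.

Round 1: F has alternatives sharing prefix 'n b n'. Introduce F': F → n b n F'
  Add: F' → b F
  Add: F' → ε

No remaining common prefixes — done.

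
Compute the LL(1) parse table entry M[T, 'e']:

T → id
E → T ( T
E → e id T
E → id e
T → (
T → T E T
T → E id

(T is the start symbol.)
To find M[T, 'e'], we find productions for T where 'e' is in the predict set (PREDICT(N → α) = (FIRST(α) \ {ε}) ∪ (FOLLOW(N) if α ⇒* ε)).

Relevant sets:
  FIRST(T) = { '(', 'e', 'id' }
  FIRST(E) = { '(', 'e', 'id' }

T → id: PREDICT = { 'id' }
T → (: PREDICT = { '(' }
T → T E T: PREDICT = { '(', 'e', 'id' }
  'e' is in predict set, so this production goes in M[T, 'e']
T → E id: PREDICT = { '(', 'e', 'id' }
  'e' is in predict set, so this production goes in M[T, 'e']

M[T, 'e'] = T → T E T, T → E id  (a multiply-defined cell — the grammar is not LL(1))

Answer: T → T E T, T → E id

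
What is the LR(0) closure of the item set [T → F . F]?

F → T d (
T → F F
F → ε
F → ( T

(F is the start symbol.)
Start with: [T → F . F]
  [T → F . F] has the dot before F: add [F → . T d (], [F → .], [F → . ( T]
  [F → . T d (] has the dot before T: add [T → . F F]
No further items can be added.

CLOSURE = { [F → . ( T], [F → . T d (], [F → .], [T → . F F], [T → F . F] }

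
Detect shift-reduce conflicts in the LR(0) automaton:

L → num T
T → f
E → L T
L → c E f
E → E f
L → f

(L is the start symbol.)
No shift-reduce conflicts

A shift-reduce conflict occurs when an LR(0) state has both:
  - a complete (reduce) item [A → α .] (dot at the end), and
  - a shift item [B → β . c γ] (dot before a terminal).

Augment with L' → L and build the canonical LR(0) collection (I0 = CLOSURE({[L' → . L]}), then GOTO on every symbol after a dot until no new states appear). It has 11 states:
  I0: { [L → . c E f], [L → . f], [L → . num T], [L' → . L] }  — shift
  I1: { [L' → L .] }  — accept
  I2: { [E → . E f], [E → . L T], [L → . c E f], [L → . f], [L → . num T], [L → c . E f] }  — shift
  I3: { [L → f .] }  — reduce
  I4: { [L → num . T], [T → . f] }  — shift
  I5: { [L → num T .] }  — reduce
  I6: { [T → f .] }  — reduce
  I7: { [E → E . f], [L → c E . f] }  — shift
  I8: { [E → L . T], [T → . f] }  — shift
  I9: { [E → L T .] }  — reduce
  I10: { [E → E f .], [L → c E f .] }  — 2 reduces

No state contains both a complete item and a shift item.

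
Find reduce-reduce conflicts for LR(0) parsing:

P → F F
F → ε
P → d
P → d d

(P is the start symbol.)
No reduce-reduce conflicts

A reduce-reduce conflict occurs when an LR(0) state has two complete items [A → α .] and [B → β .] — both call for a reduction, and with no lookahead the parser cannot choose between them.

Augment with P' → P and build the canonical LR(0) collection (I0 = CLOSURE({[P' → . P]}), then GOTO on every symbol after a dot until no new states appear). It has 6 states:
  I0: { [F → .], [P → . F F], [P → . d d], [P → . d], [P' → . P] }  — shift, reduce
  I1: { [F → .], [P → F . F] }  — reduce
  I2: { [P' → P .] }  — accept
  I3: { [P → d . d], [P → d .] }  — shift, reduce
  I4: { [P → d d .] }  — reduce
  I5: { [P → F F .] }  — reduce

No state contains more than one complete item.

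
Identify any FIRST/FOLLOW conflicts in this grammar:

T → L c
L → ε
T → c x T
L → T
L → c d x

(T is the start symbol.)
Yes. L → T with FOLLOW(L) on { 'c' }; L → c d x with FOLLOW(L) on { 'c' }

Nullable non-terminals: L.
FIRST sets used below: FIRST(T) = { 'c' }

L: nullable alternative(s) L → ε; FOLLOW(L) = { 'c' }
  L → ε: FIRST \ {ε} = { } — this is the only nullable alternative, skip
  L → T: FIRST \ {ε} = { 'c' } — overlaps FOLLOW(L) on { 'c' }: CONFLICT
  L → c d x: FIRST \ {ε} = { 'c' } — overlaps FOLLOW(L) on { 'c' }: CONFLICT

T has no nullable alternative, so no FIRST/FOLLOW check is needed there.

So the grammar has 2 FIRST/FOLLOW conflicts (marked CONFLICT above).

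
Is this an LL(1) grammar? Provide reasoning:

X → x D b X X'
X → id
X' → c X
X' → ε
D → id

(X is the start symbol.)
A grammar is LL(1) if for each non-terminal N with multiple productions, the predict sets of those productions are pairwise disjoint, where PREDICT(N → α) = (FIRST(α) \ {ε}) ∪ (FOLLOW(N) if α ⇒* ε).

Relevant sets:
  FOLLOW(X') = { $, 'c' }

For X:
  PREDICT(X → x D b X X') = { 'x' }
  PREDICT(X → id) = { 'id' }
For X':
  PREDICT(X' → c X) = { 'c' }
  PREDICT(X' → ε) = { $, 'c' }
D has a single production, so nothing to check there.

Conflict found: Predict set conflict for X': { 'c' }
The grammar is NOT LL(1).

Answer: No. Predict set conflict for X': { 'c' }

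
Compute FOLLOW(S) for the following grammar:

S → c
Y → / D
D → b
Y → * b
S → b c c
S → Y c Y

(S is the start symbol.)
{ $ }

To compute FOLLOW(S), find every occurrence of S on a right-hand side N → α S β: add FIRST(β) \ {ε}, and if β is empty or nullable also add FOLLOW(N). Iterate to a fixed point.

S is the start symbol, so $ ∈ FOLLOW(S).
S does not occur on any right-hand side.

Taking the union: FOLLOW(S) = { $ }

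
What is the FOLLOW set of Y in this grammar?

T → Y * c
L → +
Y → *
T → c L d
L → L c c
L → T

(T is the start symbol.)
To compute FOLLOW(Y), find every occurrence of Y on a right-hand side N → α Y β: add FIRST(β) \ {ε}, and if β is empty or nullable also add FOLLOW(N). Iterate to a fixed point.

In T → Y * c: Y is followed by '*' c, add FIRST('*' c) \ {ε} = { '*' }

Taking the union: FOLLOW(Y) = { '*' }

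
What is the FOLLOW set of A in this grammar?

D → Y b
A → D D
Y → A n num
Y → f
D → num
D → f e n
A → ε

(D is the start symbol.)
To compute FOLLOW(A), find every occurrence of A on a right-hand side N → α A β: add FIRST(β) \ {ε}, and if β is empty or nullable also add FOLLOW(N). Iterate to a fixed point.

In Y → A n num: A is followed by n num, add FIRST(n num) \ {ε} = { 'n' }

Taking the union: FOLLOW(A) = { 'n' }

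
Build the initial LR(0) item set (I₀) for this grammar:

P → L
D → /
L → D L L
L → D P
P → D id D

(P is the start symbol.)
{ [D → . /], [L → . D L L], [L → . D P], [P → . D id D], [P → . L], [P' → . P] }

First, augment the grammar with P' → P
I₀ = CLOSURE({ [P' → . P] }):
  [P' → . P] has the dot before P: add [P → . L], [P → . D id D]
  [P → . L] has the dot before L: add [L → . D L L], [L → . D P]
  [P → . D id D] has the dot before D: add [D → . /]
No further items can be added.

I₀ = { [D → . /], [L → . D L L], [L → . D P], [P → . D id D], [P → . L], [P' → . P] }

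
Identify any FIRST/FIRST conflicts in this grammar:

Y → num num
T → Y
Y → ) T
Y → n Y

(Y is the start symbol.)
No FIRST/FIRST conflicts.

A FIRST/FIRST conflict occurs when two productions N → α and N → β for the same non-terminal have FIRST(α) ∩ FIRST(β) ≠ ∅ (with ε ∈ FIRST of a nullable right-hand side, so two nullable alternatives also conflict).

Productions for Y:
  Y → num num: FIRST = { 'num' }
  Y → ) T: FIRST = { ')' }
  Y → n Y: FIRST = { 'n' }
T has only one production, so no FIRST/FIRST conflict is possible there.

All alternatives of each non-terminal have pairwise disjoint FIRST sets.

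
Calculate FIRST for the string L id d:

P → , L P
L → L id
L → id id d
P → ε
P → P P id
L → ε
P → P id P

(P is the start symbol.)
{ 'id' }

FIRST sets of the non-terminals involved (from the grammar, by fixed-point iteration):
  FIRST(L) = { 'id', ε }

To compute FIRST(L id d), process the symbols left to right:
Symbol L is a non-terminal. Add FIRST(L) \ {ε} = { 'id' }
L is nullable (ε ∈ FIRST(L)), continue to the next symbol.
Symbol id is a terminal. Add 'id' and stop.
FIRST(L id d) = { 'id' }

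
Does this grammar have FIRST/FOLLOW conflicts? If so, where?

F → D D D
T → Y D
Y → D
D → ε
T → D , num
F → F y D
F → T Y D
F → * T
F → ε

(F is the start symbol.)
Yes. F → F y D with FOLLOW(F) on { 'y' }

A FIRST/FOLLOW conflict occurs when a non-terminal N has a nullable alternative N → β (β ⇒* ε) and another alternative N → α with FIRST(α) ∩ FOLLOW(N) ≠ ∅: on such a lookahead the parser cannot decide between expanding α and letting N vanish via β.

Nullable non-terminals: D, F, T, Y.
FIRST sets used below: FIRST(D) = { ε }, FIRST(F) = { '*', ',', 'y', ε }, FIRST(T) = { ',', ε }, FIRST(Y) = { ε }
D has a nullable alternative but only one production, so nothing to check.

F: nullable alternative(s) F → D D D, F → T Y D, F → ε; FOLLOW(F) = { $, 'y' }
  F → D D D: FIRST \ {ε} = { } — disjoint from FOLLOW(F)
  F → F y D: FIRST \ {ε} = { '*', ',', 'y' } — overlaps FOLLOW(F) on { 'y' }: CONFLICT
  F → T Y D: FIRST \ {ε} = { ',' } — disjoint from FOLLOW(F)
  F → * T: FIRST \ {ε} = { '*' } — disjoint from FOLLOW(F)
  F → ε: FIRST \ {ε} = { } — disjoint from FOLLOW(F)

T: nullable alternative(s) T → Y D; FOLLOW(T) = { $, 'y' }
  T → Y D: FIRST \ {ε} = { } — this is the only nullable alternative, skip
  T → D , num: FIRST \ {ε} = { ',' } — disjoint from FOLLOW(T)
Y has a nullable alternative but only one production, so nothing to check.

So the grammar has 1 FIRST/FOLLOW conflict (marked CONFLICT above).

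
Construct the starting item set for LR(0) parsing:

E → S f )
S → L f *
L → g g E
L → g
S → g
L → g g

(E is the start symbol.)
First, augment the grammar with E' → E
I₀ = CLOSURE({ [E' → . E] }):
  [E' → . E] has the dot before E: add [E → . S f )]
  [E → . S f )] has the dot before S: add [S → . L f *], [S → . g]
  [S → . L f *] has the dot before L: add [L → . g g E], [L → . g], [L → . g g]
No further items can be added.

I₀ = { [E → . S f )], [E' → . E], [L → . g g E], [L → . g g], [L → . g], [S → . L f *], [S → . g] }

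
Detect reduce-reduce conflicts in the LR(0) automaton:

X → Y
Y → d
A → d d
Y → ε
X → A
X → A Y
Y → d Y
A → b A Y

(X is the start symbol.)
Yes — I1: [X → A .] vs [Y → .]; I5: [Y → .] vs [Y → d .]; I7: [A → d d .] vs [Y → .]; I8: [Y → .] vs [Y → d .]

Augment with X' → X and build the canonical LR(0) collection (I0 = CLOSURE({[X' → . X]}), then GOTO on every symbol after a dot until no new states appear). It has 14 states:
  I0: { [A → . b A Y], [A → . d d], [X → . A Y], [X → . A], [X → . Y], [X' → . X], [Y → . d Y], [Y → . d], [Y → .] }  — shift, reduce
  I1: { [X → A . Y], [X → A .], [Y → . d Y], [Y → . d], [Y → .] }  — shift, 2 reduces
  I2: { [X' → X .] }  — accept
  I3: { [X → Y .] }  — reduce
  I4: { [A → . b A Y], [A → . d d], [A → b . A Y] }  — shift
  I5: { [A → d . d], [Y → . d Y], [Y → . d], [Y → .], [Y → d . Y], [Y → d .] }  — shift, 2 reduces
  I6: { [Y → d Y .] }  — reduce
  I7: { [A → d d .], [Y → . d Y], [Y → . d], [Y → .], [Y → d . Y], [Y → d .] }  — shift, 3 reduces
  I8: { [Y → . d Y], [Y → . d], [Y → .], [Y → d . Y], [Y → d .] }  — shift, 2 reduces
  I9: { [A → b A . Y], [Y → . d Y], [Y → . d], [Y → .] }  — shift, reduce
  I10: { [A → d . d] }  — shift
  I11: { [A → d d .] }  — reduce
  I12: { [A → b A Y .] }  — reduce
  I13: { [X → A Y .] }  — reduce

I1 contains complete items [X → A .], [Y → .] — reduce-reduce conflict.
I5 contains complete items [Y → .], [Y → d .] — reduce-reduce conflict.
I7 contains complete items [A → d d .], [Y → .], [Y → d .] — reduce-reduce conflict.
I8 contains complete items [Y → .], [Y → d .] — reduce-reduce conflict.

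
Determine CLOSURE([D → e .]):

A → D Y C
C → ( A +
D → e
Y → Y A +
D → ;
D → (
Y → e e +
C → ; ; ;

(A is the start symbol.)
To compute CLOSURE, for each item [A → α.Bβ] where B is a non-terminal, add [B → .γ] for all productions B → γ; repeat for the newly added items until nothing changes.

Start with: [D → e .]
The dot is at the end, so nothing is added.

CLOSURE = { [D → e .] }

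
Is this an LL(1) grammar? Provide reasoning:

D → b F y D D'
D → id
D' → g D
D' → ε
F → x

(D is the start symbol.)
Relevant sets:
  FOLLOW(D') = { $, 'g' }

For D:
  PREDICT(D → b F y D D') = { 'b' }
  PREDICT(D → id) = { 'id' }
For D':
  PREDICT(D' → g D) = { 'g' }
  PREDICT(D' → ε) = { $, 'g' }
F has a single production, so nothing to check there.

Conflict found: Predict set conflict for D': { 'g' }
The grammar is NOT LL(1).

Answer: No. Predict set conflict for D': { 'g' }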